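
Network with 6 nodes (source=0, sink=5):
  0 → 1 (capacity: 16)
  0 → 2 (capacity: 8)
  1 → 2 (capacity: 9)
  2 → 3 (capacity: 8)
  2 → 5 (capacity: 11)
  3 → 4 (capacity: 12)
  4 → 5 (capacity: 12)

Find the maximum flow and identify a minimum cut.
Max flow = 17, Min cut edges: (0,2), (1,2)

Maximum flow: 17
Minimum cut: (0,2), (1,2)
Partition: S = [0, 1], T = [2, 3, 4, 5]

Max-flow min-cut theorem verified: both equal 17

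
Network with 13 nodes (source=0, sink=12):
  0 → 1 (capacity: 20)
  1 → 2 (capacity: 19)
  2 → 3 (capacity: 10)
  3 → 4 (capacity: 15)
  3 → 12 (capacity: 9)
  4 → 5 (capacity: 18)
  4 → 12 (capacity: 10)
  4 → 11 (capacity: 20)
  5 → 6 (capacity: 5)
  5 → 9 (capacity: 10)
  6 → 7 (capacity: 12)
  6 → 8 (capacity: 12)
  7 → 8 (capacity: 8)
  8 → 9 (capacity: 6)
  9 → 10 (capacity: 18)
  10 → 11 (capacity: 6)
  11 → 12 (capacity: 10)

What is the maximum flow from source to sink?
Maximum flow = 10

Max flow: 10

Flow assignment:
  0 → 1: 10/20
  1 → 2: 10/19
  2 → 3: 10/10
  3 → 4: 1/15
  3 → 12: 9/9
  4 → 12: 1/10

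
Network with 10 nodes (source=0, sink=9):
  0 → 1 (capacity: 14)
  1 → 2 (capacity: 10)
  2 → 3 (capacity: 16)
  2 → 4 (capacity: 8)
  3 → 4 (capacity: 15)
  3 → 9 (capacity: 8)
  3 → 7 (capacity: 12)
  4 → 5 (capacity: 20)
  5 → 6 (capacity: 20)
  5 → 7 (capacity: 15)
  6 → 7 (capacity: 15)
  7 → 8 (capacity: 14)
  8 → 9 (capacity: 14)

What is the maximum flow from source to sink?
Maximum flow = 10

Max flow: 10

Flow assignment:
  0 → 1: 10/14
  1 → 2: 10/10
  2 → 3: 10/16
  3 → 9: 8/8
  3 → 7: 2/12
  7 → 8: 2/14
  8 → 9: 2/14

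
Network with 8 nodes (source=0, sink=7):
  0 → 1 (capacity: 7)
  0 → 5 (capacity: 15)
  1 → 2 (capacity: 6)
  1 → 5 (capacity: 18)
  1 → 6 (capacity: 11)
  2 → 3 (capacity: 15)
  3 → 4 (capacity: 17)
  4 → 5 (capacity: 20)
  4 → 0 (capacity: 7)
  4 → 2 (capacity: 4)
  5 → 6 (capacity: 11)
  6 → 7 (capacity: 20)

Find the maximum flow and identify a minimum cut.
Max flow = 18, Min cut edges: (0,1), (5,6)

Maximum flow: 18
Minimum cut: (0,1), (5,6)
Partition: S = [0, 2, 3, 4, 5], T = [1, 6, 7]

Max-flow min-cut theorem verified: both equal 18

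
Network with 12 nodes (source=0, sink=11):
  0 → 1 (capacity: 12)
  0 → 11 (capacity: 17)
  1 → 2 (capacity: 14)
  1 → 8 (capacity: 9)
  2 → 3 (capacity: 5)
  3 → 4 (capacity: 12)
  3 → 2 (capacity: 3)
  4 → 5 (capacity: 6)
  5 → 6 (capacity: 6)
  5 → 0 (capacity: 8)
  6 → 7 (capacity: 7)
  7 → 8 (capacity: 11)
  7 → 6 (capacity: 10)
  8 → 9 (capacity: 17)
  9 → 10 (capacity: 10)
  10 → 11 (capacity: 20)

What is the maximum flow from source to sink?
Maximum flow = 27

Max flow: 27

Flow assignment:
  0 → 1: 10/12
  0 → 11: 17/17
  1 → 2: 3/14
  1 → 8: 7/9
  2 → 3: 3/5
  3 → 4: 3/12
  4 → 5: 3/6
  5 → 6: 3/6
  6 → 7: 3/7
  7 → 8: 3/11
  8 → 9: 10/17
  9 → 10: 10/10
  10 → 11: 10/20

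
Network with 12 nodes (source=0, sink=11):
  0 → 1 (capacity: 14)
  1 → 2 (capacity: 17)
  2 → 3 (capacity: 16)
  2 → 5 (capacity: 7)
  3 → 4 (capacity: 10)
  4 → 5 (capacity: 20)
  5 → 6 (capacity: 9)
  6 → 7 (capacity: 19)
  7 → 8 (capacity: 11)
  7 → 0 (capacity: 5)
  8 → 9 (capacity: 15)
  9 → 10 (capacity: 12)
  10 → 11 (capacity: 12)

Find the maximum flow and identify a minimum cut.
Max flow = 9, Min cut edges: (5,6)

Maximum flow: 9
Minimum cut: (5,6)
Partition: S = [0, 1, 2, 3, 4, 5], T = [6, 7, 8, 9, 10, 11]

Max-flow min-cut theorem verified: both equal 9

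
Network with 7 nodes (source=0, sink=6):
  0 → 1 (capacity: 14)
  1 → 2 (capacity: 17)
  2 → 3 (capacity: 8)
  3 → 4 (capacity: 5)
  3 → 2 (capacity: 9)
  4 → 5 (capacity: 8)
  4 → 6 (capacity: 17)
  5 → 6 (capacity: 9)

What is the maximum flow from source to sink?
Maximum flow = 5

Max flow: 5

Flow assignment:
  0 → 1: 5/14
  1 → 2: 5/17
  2 → 3: 5/8
  3 → 4: 5/5
  4 → 6: 5/17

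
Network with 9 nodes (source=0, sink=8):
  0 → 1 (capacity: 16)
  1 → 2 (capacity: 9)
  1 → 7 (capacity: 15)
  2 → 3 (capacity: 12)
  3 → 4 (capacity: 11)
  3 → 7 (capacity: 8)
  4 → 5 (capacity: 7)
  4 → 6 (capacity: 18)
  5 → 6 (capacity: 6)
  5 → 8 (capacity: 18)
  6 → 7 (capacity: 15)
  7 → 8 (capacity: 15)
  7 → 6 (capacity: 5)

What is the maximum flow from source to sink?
Maximum flow = 16

Max flow: 16

Flow assignment:
  0 → 1: 16/16
  1 → 2: 1/9
  1 → 7: 15/15
  2 → 3: 1/12
  3 → 4: 1/11
  4 → 5: 1/7
  5 → 8: 1/18
  7 → 8: 15/15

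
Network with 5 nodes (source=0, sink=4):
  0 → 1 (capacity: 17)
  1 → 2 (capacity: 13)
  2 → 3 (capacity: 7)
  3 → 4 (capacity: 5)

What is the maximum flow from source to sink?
Maximum flow = 5

Max flow: 5

Flow assignment:
  0 → 1: 5/17
  1 → 2: 5/13
  2 → 3: 5/7
  3 → 4: 5/5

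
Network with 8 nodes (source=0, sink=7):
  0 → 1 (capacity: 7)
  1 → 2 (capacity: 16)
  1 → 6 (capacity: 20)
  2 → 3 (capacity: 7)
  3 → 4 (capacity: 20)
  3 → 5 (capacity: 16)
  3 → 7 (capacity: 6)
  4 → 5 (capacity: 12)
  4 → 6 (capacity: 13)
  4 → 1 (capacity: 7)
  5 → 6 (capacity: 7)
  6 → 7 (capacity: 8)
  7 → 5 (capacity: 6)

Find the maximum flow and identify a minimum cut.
Max flow = 7, Min cut edges: (0,1)

Maximum flow: 7
Minimum cut: (0,1)
Partition: S = [0], T = [1, 2, 3, 4, 5, 6, 7]

Max-flow min-cut theorem verified: both equal 7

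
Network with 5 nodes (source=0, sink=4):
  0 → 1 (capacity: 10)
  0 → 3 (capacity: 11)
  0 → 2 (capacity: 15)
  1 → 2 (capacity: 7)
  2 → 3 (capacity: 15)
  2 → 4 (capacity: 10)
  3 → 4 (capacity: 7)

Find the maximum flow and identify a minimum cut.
Max flow = 17, Min cut edges: (2,4), (3,4)

Maximum flow: 17
Minimum cut: (2,4), (3,4)
Partition: S = [0, 1, 2, 3], T = [4]

Max-flow min-cut theorem verified: both equal 17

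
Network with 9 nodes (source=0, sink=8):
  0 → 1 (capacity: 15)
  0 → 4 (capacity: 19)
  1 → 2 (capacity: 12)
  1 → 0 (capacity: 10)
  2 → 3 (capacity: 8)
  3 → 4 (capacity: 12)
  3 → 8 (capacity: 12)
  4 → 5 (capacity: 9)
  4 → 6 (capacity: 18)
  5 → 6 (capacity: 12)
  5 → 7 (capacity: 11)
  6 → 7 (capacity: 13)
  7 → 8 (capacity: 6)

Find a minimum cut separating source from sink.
Min cut value = 14, edges: (2,3), (7,8)

Min cut value: 14
Partition: S = [0, 1, 2, 4, 5, 6, 7], T = [3, 8]
Cut edges: (2,3), (7,8)

By max-flow min-cut theorem, max flow = min cut = 14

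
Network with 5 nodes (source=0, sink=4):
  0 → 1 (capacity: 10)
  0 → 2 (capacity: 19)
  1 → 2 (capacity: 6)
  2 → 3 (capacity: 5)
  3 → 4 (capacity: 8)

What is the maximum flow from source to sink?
Maximum flow = 5

Max flow: 5

Flow assignment:
  0 → 1: 5/10
  1 → 2: 5/6
  2 → 3: 5/5
  3 → 4: 5/8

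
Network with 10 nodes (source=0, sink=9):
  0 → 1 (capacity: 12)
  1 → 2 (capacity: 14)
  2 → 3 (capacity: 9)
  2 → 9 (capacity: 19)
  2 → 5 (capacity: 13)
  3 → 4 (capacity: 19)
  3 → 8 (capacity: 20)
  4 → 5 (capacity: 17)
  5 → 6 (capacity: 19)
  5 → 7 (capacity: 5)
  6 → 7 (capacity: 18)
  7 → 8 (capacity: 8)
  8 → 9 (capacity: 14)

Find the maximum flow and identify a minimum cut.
Max flow = 12, Min cut edges: (0,1)

Maximum flow: 12
Minimum cut: (0,1)
Partition: S = [0], T = [1, 2, 3, 4, 5, 6, 7, 8, 9]

Max-flow min-cut theorem verified: both equal 12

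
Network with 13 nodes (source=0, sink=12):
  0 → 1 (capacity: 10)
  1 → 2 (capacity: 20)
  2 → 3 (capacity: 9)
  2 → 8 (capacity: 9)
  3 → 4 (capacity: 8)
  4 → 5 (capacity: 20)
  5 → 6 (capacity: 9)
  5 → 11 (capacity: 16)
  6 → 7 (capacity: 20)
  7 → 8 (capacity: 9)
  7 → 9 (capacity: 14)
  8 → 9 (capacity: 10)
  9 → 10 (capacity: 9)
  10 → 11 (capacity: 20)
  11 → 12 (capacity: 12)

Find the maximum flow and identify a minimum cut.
Max flow = 10, Min cut edges: (0,1)

Maximum flow: 10
Minimum cut: (0,1)
Partition: S = [0], T = [1, 2, 3, 4, 5, 6, 7, 8, 9, 10, 11, 12]

Max-flow min-cut theorem verified: both equal 10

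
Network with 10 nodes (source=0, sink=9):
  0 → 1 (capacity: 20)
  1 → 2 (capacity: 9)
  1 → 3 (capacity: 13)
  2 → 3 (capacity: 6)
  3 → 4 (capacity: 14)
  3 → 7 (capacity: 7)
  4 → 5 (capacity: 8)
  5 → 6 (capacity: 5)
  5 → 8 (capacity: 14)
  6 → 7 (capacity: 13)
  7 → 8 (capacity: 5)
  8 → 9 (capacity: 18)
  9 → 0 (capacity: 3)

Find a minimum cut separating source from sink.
Min cut value = 13, edges: (4,5), (7,8)

Min cut value: 13
Partition: S = [0, 1, 2, 3, 4, 6, 7], T = [5, 8, 9]
Cut edges: (4,5), (7,8)

By max-flow min-cut theorem, max flow = min cut = 13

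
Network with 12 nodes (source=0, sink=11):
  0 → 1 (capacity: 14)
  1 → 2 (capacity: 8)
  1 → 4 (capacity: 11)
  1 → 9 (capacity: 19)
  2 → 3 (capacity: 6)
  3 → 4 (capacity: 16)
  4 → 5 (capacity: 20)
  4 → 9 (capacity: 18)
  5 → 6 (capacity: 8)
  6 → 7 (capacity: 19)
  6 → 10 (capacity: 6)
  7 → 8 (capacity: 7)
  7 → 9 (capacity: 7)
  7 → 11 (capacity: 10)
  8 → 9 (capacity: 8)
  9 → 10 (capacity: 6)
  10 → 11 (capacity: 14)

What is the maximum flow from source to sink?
Maximum flow = 14

Max flow: 14

Flow assignment:
  0 → 1: 14/14
  1 → 4: 8/11
  1 → 9: 6/19
  4 → 5: 8/20
  5 → 6: 8/8
  6 → 7: 8/19
  7 → 11: 8/10
  9 → 10: 6/6
  10 → 11: 6/14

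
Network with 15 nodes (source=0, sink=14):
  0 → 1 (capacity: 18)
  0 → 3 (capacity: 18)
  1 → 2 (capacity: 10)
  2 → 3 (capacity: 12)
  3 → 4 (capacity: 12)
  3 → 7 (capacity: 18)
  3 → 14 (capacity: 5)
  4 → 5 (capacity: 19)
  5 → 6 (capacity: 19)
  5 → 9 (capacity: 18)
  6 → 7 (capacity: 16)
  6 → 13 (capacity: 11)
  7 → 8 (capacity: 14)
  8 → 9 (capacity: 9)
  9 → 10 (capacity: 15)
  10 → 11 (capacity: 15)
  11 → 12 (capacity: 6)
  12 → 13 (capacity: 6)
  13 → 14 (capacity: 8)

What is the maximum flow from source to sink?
Maximum flow = 13

Max flow: 13

Flow assignment:
  0 → 1: 10/18
  0 → 3: 3/18
  1 → 2: 10/10
  2 → 3: 10/12
  3 → 4: 8/12
  3 → 14: 5/5
  4 → 5: 8/19
  5 → 6: 8/19
  6 → 7: 6/16
  6 → 13: 2/11
  7 → 8: 6/14
  8 → 9: 6/9
  9 → 10: 6/15
  10 → 11: 6/15
  11 → 12: 6/6
  12 → 13: 6/6
  13 → 14: 8/8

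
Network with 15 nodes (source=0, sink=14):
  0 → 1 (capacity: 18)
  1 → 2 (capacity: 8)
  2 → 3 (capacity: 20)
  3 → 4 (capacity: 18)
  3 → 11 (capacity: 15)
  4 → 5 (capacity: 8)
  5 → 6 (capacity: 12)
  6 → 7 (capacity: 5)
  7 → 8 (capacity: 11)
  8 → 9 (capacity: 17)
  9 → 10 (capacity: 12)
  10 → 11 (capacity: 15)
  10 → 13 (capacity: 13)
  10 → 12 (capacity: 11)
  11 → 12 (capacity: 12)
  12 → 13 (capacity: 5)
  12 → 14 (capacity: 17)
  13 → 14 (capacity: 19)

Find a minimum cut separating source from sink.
Min cut value = 8, edges: (1,2)

Min cut value: 8
Partition: S = [0, 1], T = [2, 3, 4, 5, 6, 7, 8, 9, 10, 11, 12, 13, 14]
Cut edges: (1,2)

By max-flow min-cut theorem, max flow = min cut = 8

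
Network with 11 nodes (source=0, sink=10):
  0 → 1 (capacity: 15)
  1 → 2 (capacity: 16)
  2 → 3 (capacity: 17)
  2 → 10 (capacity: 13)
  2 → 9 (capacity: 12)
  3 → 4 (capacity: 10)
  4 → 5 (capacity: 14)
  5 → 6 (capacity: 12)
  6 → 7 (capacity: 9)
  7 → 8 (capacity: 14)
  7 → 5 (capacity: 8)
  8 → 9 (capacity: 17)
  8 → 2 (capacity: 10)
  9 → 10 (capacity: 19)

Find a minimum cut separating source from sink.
Min cut value = 15, edges: (0,1)

Min cut value: 15
Partition: S = [0], T = [1, 2, 3, 4, 5, 6, 7, 8, 9, 10]
Cut edges: (0,1)

By max-flow min-cut theorem, max flow = min cut = 15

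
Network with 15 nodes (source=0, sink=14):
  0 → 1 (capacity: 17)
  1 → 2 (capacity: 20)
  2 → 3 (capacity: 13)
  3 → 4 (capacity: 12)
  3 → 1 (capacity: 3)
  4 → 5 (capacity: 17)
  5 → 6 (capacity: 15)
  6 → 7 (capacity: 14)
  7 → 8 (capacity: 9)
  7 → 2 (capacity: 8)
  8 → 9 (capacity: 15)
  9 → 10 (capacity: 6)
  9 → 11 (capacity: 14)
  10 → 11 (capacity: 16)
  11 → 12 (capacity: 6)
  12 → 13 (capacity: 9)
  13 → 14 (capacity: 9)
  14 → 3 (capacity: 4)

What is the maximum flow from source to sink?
Maximum flow = 6

Max flow: 6

Flow assignment:
  0 → 1: 6/17
  1 → 2: 7/20
  2 → 3: 13/13
  3 → 4: 12/12
  3 → 1: 1/3
  4 → 5: 12/17
  5 → 6: 12/15
  6 → 7: 12/14
  7 → 8: 6/9
  7 → 2: 6/8
  8 → 9: 6/15
  9 → 11: 6/14
  11 → 12: 6/6
  12 → 13: 6/9
  13 → 14: 6/9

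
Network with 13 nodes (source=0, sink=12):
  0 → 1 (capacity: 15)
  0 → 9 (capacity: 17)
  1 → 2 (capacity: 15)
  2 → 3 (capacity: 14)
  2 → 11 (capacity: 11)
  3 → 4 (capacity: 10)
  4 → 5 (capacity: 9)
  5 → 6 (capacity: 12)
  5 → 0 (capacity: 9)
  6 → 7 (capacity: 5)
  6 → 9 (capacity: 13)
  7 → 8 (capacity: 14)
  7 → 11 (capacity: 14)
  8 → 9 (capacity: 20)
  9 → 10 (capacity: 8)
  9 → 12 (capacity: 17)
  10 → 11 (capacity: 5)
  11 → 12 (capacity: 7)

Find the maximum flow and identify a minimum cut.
Max flow = 24, Min cut edges: (9,12), (11,12)

Maximum flow: 24
Minimum cut: (9,12), (11,12)
Partition: S = [0, 1, 2, 3, 4, 5, 6, 7, 8, 9, 10, 11], T = [12]

Max-flow min-cut theorem verified: both equal 24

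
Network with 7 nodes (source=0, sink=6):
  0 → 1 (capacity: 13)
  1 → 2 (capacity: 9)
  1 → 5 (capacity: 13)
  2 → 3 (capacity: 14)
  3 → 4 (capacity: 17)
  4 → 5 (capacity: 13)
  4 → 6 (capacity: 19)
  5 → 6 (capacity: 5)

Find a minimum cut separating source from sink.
Min cut value = 13, edges: (0,1)

Min cut value: 13
Partition: S = [0], T = [1, 2, 3, 4, 5, 6]
Cut edges: (0,1)

By max-flow min-cut theorem, max flow = min cut = 13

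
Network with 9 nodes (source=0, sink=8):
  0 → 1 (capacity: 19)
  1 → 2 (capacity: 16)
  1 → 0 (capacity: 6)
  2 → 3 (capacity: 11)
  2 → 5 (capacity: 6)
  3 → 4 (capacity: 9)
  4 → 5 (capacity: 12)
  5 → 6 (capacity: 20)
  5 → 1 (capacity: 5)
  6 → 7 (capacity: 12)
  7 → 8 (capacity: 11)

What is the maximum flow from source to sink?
Maximum flow = 11

Max flow: 11

Flow assignment:
  0 → 1: 11/19
  1 → 2: 15/16
  2 → 3: 9/11
  2 → 5: 6/6
  3 → 4: 9/9
  4 → 5: 9/12
  5 → 6: 11/20
  5 → 1: 4/5
  6 → 7: 11/12
  7 → 8: 11/11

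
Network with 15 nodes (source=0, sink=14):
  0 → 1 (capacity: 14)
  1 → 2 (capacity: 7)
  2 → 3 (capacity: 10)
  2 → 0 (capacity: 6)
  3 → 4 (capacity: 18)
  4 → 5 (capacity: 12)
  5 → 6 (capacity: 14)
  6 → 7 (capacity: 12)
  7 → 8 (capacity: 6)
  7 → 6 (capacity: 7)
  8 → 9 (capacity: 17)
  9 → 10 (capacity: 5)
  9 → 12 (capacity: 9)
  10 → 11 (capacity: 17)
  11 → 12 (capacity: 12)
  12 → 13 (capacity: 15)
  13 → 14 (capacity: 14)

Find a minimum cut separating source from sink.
Min cut value = 6, edges: (7,8)

Min cut value: 6
Partition: S = [0, 1, 2, 3, 4, 5, 6, 7], T = [8, 9, 10, 11, 12, 13, 14]
Cut edges: (7,8)

By max-flow min-cut theorem, max flow = min cut = 6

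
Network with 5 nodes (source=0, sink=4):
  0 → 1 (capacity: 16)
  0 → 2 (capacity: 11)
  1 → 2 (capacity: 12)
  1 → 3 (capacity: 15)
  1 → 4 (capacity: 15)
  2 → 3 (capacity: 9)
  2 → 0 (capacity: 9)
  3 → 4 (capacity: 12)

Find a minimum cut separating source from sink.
Min cut value = 25, edges: (0,1), (2,3)

Min cut value: 25
Partition: S = [0, 2], T = [1, 3, 4]
Cut edges: (0,1), (2,3)

By max-flow min-cut theorem, max flow = min cut = 25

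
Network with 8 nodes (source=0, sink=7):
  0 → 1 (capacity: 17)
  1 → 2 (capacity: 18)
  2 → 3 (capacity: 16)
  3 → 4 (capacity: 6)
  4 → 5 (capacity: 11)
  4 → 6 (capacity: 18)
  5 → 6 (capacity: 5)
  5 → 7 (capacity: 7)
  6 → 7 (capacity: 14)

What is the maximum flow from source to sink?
Maximum flow = 6

Max flow: 6

Flow assignment:
  0 → 1: 6/17
  1 → 2: 6/18
  2 → 3: 6/16
  3 → 4: 6/6
  4 → 5: 6/11
  5 → 7: 6/7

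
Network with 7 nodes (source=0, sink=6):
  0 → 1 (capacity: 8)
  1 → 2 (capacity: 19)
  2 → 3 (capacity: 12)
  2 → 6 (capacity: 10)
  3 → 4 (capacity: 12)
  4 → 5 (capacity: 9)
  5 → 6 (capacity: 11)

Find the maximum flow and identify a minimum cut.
Max flow = 8, Min cut edges: (0,1)

Maximum flow: 8
Minimum cut: (0,1)
Partition: S = [0], T = [1, 2, 3, 4, 5, 6]

Max-flow min-cut theorem verified: both equal 8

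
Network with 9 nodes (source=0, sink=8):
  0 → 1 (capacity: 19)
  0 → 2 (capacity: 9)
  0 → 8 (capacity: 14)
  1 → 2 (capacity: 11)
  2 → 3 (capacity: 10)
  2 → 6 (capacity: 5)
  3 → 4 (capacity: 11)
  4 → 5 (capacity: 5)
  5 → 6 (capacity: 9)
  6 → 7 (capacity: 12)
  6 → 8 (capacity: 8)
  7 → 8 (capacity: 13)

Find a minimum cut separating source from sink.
Min cut value = 24, edges: (0,8), (2,6), (4,5)

Min cut value: 24
Partition: S = [0, 1, 2, 3, 4], T = [5, 6, 7, 8]
Cut edges: (0,8), (2,6), (4,5)

By max-flow min-cut theorem, max flow = min cut = 24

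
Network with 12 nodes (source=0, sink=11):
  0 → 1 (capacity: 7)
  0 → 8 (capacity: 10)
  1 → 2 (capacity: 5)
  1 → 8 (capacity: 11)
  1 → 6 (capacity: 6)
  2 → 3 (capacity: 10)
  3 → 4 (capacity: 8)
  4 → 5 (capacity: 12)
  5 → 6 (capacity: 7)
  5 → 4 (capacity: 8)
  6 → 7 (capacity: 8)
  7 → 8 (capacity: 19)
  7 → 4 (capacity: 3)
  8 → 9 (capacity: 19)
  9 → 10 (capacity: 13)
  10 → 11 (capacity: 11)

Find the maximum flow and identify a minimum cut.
Max flow = 11, Min cut edges: (10,11)

Maximum flow: 11
Minimum cut: (10,11)
Partition: S = [0, 1, 2, 3, 4, 5, 6, 7, 8, 9, 10], T = [11]

Max-flow min-cut theorem verified: both equal 11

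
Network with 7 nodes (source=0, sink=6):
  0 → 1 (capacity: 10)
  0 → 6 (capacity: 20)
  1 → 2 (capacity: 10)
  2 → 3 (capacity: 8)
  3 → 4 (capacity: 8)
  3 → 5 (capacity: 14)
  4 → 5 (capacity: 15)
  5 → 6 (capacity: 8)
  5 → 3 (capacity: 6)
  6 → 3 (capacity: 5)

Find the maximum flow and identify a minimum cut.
Max flow = 28, Min cut edges: (0,6), (5,6)

Maximum flow: 28
Minimum cut: (0,6), (5,6)
Partition: S = [0, 1, 2, 3, 4, 5], T = [6]

Max-flow min-cut theorem verified: both equal 28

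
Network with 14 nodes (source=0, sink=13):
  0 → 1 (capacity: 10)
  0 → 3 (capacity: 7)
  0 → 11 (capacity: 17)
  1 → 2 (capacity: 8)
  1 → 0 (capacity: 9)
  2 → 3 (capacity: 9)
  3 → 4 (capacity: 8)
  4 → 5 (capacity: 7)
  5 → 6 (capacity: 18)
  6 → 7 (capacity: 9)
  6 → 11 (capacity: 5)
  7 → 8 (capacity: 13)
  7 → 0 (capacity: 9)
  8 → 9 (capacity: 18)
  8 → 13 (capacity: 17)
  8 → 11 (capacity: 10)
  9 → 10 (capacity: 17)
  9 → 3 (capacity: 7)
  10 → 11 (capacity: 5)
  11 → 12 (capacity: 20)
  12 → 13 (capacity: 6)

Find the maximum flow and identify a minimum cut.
Max flow = 13, Min cut edges: (4,5), (12,13)

Maximum flow: 13
Minimum cut: (4,5), (12,13)
Partition: S = [0, 1, 2, 3, 4, 9, 10, 11, 12], T = [5, 6, 7, 8, 13]

Max-flow min-cut theorem verified: both equal 13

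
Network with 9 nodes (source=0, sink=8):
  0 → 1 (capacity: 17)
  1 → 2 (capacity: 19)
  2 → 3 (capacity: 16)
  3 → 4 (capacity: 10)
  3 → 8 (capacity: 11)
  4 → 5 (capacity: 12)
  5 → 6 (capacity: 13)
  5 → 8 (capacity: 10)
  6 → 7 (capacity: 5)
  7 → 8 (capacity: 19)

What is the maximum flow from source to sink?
Maximum flow = 16

Max flow: 16

Flow assignment:
  0 → 1: 16/17
  1 → 2: 16/19
  2 → 3: 16/16
  3 → 4: 5/10
  3 → 8: 11/11
  4 → 5: 5/12
  5 → 8: 5/10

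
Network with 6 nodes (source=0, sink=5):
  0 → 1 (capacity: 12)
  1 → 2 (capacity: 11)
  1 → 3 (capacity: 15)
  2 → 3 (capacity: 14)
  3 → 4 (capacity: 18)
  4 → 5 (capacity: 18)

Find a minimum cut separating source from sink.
Min cut value = 12, edges: (0,1)

Min cut value: 12
Partition: S = [0], T = [1, 2, 3, 4, 5]
Cut edges: (0,1)

By max-flow min-cut theorem, max flow = min cut = 12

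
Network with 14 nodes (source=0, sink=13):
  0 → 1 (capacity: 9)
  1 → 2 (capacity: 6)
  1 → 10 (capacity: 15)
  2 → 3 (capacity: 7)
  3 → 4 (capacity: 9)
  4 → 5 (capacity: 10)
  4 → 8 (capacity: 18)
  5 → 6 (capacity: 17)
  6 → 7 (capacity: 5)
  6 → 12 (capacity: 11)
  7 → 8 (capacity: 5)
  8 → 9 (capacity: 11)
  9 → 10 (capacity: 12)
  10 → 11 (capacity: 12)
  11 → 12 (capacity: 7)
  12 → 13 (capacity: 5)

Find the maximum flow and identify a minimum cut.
Max flow = 5, Min cut edges: (12,13)

Maximum flow: 5
Minimum cut: (12,13)
Partition: S = [0, 1, 2, 3, 4, 5, 6, 7, 8, 9, 10, 11, 12], T = [13]

Max-flow min-cut theorem verified: both equal 5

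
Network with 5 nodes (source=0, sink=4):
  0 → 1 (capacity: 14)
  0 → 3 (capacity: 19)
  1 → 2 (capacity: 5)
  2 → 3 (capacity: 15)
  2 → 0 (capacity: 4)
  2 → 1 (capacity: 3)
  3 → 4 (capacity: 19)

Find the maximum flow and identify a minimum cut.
Max flow = 19, Min cut edges: (3,4)

Maximum flow: 19
Minimum cut: (3,4)
Partition: S = [0, 1, 2, 3], T = [4]

Max-flow min-cut theorem verified: both equal 19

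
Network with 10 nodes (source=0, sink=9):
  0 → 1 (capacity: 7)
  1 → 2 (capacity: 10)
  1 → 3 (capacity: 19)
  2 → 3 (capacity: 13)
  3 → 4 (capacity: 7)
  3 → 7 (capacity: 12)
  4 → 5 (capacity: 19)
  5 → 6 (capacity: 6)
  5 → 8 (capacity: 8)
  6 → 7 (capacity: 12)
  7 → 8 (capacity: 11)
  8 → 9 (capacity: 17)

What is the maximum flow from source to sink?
Maximum flow = 7

Max flow: 7

Flow assignment:
  0 → 1: 7/7
  1 → 3: 7/19
  3 → 7: 7/12
  7 → 8: 7/11
  8 → 9: 7/17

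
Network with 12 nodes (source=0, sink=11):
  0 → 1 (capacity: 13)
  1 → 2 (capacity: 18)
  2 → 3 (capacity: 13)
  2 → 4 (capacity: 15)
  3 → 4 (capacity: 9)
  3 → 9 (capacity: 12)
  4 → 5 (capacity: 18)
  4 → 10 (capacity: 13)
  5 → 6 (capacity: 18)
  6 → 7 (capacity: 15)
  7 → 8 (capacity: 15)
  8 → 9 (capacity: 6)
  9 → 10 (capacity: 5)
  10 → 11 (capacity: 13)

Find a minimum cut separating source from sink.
Min cut value = 13, edges: (10,11)

Min cut value: 13
Partition: S = [0, 1, 2, 3, 4, 5, 6, 7, 8, 9, 10], T = [11]
Cut edges: (10,11)

By max-flow min-cut theorem, max flow = min cut = 13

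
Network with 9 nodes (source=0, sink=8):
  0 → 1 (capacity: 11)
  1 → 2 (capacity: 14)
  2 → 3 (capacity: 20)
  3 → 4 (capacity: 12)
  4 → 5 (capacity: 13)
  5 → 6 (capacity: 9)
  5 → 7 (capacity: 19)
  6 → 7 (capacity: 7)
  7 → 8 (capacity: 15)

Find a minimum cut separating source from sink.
Min cut value = 11, edges: (0,1)

Min cut value: 11
Partition: S = [0], T = [1, 2, 3, 4, 5, 6, 7, 8]
Cut edges: (0,1)

By max-flow min-cut theorem, max flow = min cut = 11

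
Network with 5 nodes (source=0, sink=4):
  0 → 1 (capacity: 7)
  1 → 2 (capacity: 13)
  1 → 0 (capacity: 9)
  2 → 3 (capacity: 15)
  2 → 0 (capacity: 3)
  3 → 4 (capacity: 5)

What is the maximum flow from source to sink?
Maximum flow = 5

Max flow: 5

Flow assignment:
  0 → 1: 7/7
  1 → 2: 7/13
  2 → 3: 5/15
  2 → 0: 2/3
  3 → 4: 5/5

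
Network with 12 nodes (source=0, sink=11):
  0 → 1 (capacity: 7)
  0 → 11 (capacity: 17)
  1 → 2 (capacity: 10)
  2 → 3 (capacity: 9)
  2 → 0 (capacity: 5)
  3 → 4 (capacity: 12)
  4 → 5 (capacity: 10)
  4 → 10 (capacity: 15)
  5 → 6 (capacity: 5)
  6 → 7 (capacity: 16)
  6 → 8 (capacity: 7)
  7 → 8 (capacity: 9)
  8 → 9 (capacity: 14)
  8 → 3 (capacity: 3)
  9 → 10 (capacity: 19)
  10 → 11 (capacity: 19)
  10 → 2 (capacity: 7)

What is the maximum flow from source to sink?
Maximum flow = 24

Max flow: 24

Flow assignment:
  0 → 1: 7/7
  0 → 11: 17/17
  1 → 2: 7/10
  2 → 3: 7/9
  3 → 4: 7/12
  4 → 10: 7/15
  10 → 11: 7/19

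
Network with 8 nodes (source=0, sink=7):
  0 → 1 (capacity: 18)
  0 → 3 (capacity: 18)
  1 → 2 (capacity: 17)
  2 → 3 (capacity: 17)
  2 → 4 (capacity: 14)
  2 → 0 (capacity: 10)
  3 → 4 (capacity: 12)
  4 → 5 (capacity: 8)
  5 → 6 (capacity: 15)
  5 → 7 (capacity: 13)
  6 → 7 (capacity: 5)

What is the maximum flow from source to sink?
Maximum flow = 8

Max flow: 8

Flow assignment:
  0 → 1: 10/18
  0 → 3: 8/18
  1 → 2: 10/17
  2 → 0: 10/10
  3 → 4: 8/12
  4 → 5: 8/8
  5 → 7: 8/13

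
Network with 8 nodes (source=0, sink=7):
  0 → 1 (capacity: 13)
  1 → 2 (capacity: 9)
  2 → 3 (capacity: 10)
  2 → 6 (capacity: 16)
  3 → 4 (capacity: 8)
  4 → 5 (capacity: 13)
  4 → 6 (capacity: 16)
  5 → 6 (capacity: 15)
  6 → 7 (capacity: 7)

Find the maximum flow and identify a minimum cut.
Max flow = 7, Min cut edges: (6,7)

Maximum flow: 7
Minimum cut: (6,7)
Partition: S = [0, 1, 2, 3, 4, 5, 6], T = [7]

Max-flow min-cut theorem verified: both equal 7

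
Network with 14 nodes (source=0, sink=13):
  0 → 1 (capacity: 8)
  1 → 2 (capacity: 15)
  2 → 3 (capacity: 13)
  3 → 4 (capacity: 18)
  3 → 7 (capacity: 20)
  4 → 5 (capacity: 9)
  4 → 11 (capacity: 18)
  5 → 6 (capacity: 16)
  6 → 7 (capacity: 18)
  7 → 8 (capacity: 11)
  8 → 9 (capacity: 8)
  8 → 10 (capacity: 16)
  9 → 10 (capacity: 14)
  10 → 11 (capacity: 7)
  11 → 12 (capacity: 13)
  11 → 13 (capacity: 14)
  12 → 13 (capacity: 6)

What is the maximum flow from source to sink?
Maximum flow = 8

Max flow: 8

Flow assignment:
  0 → 1: 8/8
  1 → 2: 8/15
  2 → 3: 8/13
  3 → 4: 8/18
  4 → 11: 8/18
  11 → 13: 8/14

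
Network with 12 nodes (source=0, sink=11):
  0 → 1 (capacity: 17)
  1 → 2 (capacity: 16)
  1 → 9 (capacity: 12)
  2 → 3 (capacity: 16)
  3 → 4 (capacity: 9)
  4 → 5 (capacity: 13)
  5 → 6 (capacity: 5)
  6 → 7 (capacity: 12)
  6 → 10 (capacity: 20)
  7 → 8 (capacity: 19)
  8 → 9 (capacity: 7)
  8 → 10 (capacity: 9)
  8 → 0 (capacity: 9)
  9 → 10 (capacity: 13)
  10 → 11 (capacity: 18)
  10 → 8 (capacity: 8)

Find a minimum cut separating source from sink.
Min cut value = 17, edges: (1,9), (5,6)

Min cut value: 17
Partition: S = [0, 1, 2, 3, 4, 5], T = [6, 7, 8, 9, 10, 11]
Cut edges: (1,9), (5,6)

By max-flow min-cut theorem, max flow = min cut = 17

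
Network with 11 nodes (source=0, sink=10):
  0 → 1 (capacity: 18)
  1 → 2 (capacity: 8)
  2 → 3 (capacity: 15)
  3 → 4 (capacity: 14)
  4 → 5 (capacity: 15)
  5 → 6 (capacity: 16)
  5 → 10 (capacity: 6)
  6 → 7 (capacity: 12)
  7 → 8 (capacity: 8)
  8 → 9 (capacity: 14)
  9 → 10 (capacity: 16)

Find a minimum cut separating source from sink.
Min cut value = 8, edges: (1,2)

Min cut value: 8
Partition: S = [0, 1], T = [2, 3, 4, 5, 6, 7, 8, 9, 10]
Cut edges: (1,2)

By max-flow min-cut theorem, max flow = min cut = 8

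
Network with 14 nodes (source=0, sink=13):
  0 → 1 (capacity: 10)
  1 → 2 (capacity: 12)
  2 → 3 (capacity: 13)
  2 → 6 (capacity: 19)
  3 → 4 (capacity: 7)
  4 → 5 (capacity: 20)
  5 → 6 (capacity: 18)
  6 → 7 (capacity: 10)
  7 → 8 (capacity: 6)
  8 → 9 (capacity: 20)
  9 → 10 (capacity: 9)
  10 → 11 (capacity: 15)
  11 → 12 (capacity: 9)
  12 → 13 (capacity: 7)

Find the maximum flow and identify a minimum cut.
Max flow = 6, Min cut edges: (7,8)

Maximum flow: 6
Minimum cut: (7,8)
Partition: S = [0, 1, 2, 3, 4, 5, 6, 7], T = [8, 9, 10, 11, 12, 13]

Max-flow min-cut theorem verified: both equal 6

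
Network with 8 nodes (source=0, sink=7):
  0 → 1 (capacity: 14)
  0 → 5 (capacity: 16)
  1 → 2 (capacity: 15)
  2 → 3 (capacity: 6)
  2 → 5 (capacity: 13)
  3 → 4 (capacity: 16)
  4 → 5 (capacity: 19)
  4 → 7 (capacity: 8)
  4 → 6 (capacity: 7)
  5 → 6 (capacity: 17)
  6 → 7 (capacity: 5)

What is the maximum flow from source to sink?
Maximum flow = 11

Max flow: 11

Flow assignment:
  0 → 1: 7/14
  0 → 5: 4/16
  1 → 2: 7/15
  2 → 3: 6/6
  2 → 5: 1/13
  3 → 4: 6/16
  4 → 7: 6/8
  5 → 6: 5/17
  6 → 7: 5/5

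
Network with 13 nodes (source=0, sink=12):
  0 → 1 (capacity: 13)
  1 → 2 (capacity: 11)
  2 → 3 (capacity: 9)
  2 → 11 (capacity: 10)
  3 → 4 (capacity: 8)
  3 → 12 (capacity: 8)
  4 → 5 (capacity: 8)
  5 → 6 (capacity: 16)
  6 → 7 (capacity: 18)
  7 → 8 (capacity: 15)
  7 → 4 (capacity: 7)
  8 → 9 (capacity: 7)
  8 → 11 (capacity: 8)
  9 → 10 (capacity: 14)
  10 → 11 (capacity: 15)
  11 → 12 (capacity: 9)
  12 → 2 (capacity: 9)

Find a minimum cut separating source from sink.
Min cut value = 11, edges: (1,2)

Min cut value: 11
Partition: S = [0, 1], T = [2, 3, 4, 5, 6, 7, 8, 9, 10, 11, 12]
Cut edges: (1,2)

By max-flow min-cut theorem, max flow = min cut = 11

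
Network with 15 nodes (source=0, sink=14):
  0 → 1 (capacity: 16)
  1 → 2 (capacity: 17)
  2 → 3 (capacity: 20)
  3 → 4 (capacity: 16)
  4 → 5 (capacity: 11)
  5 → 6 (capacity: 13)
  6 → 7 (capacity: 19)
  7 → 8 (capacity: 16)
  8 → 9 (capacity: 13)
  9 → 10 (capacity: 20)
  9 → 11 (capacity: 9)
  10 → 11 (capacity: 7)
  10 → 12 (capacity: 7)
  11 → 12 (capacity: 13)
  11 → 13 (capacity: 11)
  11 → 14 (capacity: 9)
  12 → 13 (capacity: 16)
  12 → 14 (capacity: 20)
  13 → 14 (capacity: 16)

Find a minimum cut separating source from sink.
Min cut value = 11, edges: (4,5)

Min cut value: 11
Partition: S = [0, 1, 2, 3, 4], T = [5, 6, 7, 8, 9, 10, 11, 12, 13, 14]
Cut edges: (4,5)

By max-flow min-cut theorem, max flow = min cut = 11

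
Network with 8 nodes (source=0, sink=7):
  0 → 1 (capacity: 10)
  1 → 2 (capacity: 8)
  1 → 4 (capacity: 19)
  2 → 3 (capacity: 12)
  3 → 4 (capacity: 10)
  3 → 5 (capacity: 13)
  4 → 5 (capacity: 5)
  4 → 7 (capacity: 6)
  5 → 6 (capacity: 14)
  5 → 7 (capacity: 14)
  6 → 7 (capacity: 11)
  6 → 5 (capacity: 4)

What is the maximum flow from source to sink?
Maximum flow = 10

Max flow: 10

Flow assignment:
  0 → 1: 10/10
  1 → 4: 10/19
  4 → 5: 4/5
  4 → 7: 6/6
  5 → 7: 4/14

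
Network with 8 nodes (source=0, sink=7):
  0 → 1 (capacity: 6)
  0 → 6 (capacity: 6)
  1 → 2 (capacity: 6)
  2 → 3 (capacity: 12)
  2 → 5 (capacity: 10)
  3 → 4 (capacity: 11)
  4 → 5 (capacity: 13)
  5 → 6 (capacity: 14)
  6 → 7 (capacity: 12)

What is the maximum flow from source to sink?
Maximum flow = 12

Max flow: 12

Flow assignment:
  0 → 1: 6/6
  0 → 6: 6/6
  1 → 2: 6/6
  2 → 5: 6/10
  5 → 6: 6/14
  6 → 7: 12/12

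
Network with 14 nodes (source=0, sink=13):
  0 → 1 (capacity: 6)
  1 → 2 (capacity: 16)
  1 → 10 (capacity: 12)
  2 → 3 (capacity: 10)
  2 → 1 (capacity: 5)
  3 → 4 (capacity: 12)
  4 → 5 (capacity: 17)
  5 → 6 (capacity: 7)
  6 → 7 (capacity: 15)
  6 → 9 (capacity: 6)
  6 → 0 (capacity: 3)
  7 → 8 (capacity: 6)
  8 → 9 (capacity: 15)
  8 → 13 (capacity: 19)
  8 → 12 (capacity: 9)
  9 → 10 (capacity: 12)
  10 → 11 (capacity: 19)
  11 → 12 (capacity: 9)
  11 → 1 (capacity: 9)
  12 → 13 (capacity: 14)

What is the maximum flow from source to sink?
Maximum flow = 6

Max flow: 6

Flow assignment:
  0 → 1: 6/6
  1 → 10: 6/12
  10 → 11: 6/19
  11 → 12: 6/9
  12 → 13: 6/14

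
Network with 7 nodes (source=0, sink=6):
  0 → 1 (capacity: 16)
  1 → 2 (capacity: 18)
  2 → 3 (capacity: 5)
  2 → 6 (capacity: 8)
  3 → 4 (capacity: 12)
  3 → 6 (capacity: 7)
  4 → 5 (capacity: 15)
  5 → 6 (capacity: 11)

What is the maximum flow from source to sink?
Maximum flow = 13

Max flow: 13

Flow assignment:
  0 → 1: 13/16
  1 → 2: 13/18
  2 → 3: 5/5
  2 → 6: 8/8
  3 → 6: 5/7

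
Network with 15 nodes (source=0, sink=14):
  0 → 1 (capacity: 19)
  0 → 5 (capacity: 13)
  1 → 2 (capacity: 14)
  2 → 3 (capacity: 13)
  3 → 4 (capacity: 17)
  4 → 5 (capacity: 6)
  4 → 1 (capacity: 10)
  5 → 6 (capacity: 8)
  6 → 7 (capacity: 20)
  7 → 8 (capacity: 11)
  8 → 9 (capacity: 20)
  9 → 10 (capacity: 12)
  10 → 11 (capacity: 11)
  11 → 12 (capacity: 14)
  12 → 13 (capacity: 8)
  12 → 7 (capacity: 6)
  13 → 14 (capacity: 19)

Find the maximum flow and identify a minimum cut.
Max flow = 8, Min cut edges: (12,13)

Maximum flow: 8
Minimum cut: (12,13)
Partition: S = [0, 1, 2, 3, 4, 5, 6, 7, 8, 9, 10, 11, 12], T = [13, 14]

Max-flow min-cut theorem verified: both equal 8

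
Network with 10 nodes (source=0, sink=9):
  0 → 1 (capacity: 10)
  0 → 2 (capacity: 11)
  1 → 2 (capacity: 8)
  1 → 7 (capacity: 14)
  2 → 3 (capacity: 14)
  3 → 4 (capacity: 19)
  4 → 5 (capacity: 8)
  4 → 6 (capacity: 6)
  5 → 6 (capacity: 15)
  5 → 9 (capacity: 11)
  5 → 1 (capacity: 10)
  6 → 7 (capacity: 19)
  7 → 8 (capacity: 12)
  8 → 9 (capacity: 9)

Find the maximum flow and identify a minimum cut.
Max flow = 17, Min cut edges: (4,5), (8,9)

Maximum flow: 17
Minimum cut: (4,5), (8,9)
Partition: S = [0, 1, 2, 3, 4, 6, 7, 8], T = [5, 9]

Max-flow min-cut theorem verified: both equal 17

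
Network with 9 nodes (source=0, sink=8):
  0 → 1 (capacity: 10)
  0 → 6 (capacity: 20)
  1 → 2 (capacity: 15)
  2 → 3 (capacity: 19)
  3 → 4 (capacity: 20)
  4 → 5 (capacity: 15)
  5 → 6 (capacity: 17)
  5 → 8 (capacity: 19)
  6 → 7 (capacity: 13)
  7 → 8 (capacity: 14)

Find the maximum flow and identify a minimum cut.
Max flow = 23, Min cut edges: (0,1), (6,7)

Maximum flow: 23
Minimum cut: (0,1), (6,7)
Partition: S = [0, 6], T = [1, 2, 3, 4, 5, 7, 8]

Max-flow min-cut theorem verified: both equal 23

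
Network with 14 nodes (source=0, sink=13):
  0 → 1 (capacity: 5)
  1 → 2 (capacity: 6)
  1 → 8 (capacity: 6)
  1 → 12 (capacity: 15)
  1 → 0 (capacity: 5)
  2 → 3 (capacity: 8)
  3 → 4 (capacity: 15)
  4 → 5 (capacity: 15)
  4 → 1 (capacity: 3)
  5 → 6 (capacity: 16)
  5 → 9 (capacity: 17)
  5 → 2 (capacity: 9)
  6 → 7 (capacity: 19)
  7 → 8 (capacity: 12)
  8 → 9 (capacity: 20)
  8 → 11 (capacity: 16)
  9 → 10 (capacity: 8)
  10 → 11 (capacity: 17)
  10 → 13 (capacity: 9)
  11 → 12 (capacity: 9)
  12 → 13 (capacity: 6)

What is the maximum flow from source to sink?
Maximum flow = 5

Max flow: 5

Flow assignment:
  0 → 1: 5/5
  1 → 12: 5/15
  12 → 13: 5/6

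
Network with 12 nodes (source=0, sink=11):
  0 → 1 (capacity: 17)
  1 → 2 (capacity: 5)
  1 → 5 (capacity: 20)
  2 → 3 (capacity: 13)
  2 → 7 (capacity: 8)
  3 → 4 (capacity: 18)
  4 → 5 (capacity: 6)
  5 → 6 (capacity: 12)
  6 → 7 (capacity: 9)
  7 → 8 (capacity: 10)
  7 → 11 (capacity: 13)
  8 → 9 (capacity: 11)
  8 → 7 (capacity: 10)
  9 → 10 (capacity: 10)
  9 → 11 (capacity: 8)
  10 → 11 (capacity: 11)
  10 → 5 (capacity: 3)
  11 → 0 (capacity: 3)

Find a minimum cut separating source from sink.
Min cut value = 14, edges: (1,2), (6,7)

Min cut value: 14
Partition: S = [0, 1, 3, 4, 5, 6], T = [2, 7, 8, 9, 10, 11]
Cut edges: (1,2), (6,7)

By max-flow min-cut theorem, max flow = min cut = 14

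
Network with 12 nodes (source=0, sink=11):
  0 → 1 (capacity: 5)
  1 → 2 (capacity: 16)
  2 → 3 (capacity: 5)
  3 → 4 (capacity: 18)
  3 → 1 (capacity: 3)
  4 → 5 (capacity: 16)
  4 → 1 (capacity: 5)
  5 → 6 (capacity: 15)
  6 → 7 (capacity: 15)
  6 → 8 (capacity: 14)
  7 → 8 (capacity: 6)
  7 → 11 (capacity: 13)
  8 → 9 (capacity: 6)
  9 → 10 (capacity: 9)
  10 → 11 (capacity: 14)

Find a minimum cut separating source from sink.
Min cut value = 5, edges: (2,3)

Min cut value: 5
Partition: S = [0, 1, 2], T = [3, 4, 5, 6, 7, 8, 9, 10, 11]
Cut edges: (2,3)

By max-flow min-cut theorem, max flow = min cut = 5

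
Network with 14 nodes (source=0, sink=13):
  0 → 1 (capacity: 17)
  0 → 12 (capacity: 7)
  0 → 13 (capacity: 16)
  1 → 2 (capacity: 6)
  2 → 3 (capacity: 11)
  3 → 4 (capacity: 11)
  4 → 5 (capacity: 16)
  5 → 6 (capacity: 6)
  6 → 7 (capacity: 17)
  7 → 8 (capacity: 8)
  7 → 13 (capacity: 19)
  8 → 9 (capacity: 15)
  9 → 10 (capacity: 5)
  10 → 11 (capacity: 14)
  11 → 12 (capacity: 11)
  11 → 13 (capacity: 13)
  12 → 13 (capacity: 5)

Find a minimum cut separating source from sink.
Min cut value = 27, edges: (0,13), (5,6), (12,13)

Min cut value: 27
Partition: S = [0, 1, 2, 3, 4, 5, 12], T = [6, 7, 8, 9, 10, 11, 13]
Cut edges: (0,13), (5,6), (12,13)

By max-flow min-cut theorem, max flow = min cut = 27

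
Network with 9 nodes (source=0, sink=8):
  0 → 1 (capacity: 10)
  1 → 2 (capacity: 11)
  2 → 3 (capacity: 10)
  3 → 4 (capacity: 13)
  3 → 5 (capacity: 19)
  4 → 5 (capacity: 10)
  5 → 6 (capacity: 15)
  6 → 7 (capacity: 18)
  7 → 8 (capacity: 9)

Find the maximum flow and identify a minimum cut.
Max flow = 9, Min cut edges: (7,8)

Maximum flow: 9
Minimum cut: (7,8)
Partition: S = [0, 1, 2, 3, 4, 5, 6, 7], T = [8]

Max-flow min-cut theorem verified: both equal 9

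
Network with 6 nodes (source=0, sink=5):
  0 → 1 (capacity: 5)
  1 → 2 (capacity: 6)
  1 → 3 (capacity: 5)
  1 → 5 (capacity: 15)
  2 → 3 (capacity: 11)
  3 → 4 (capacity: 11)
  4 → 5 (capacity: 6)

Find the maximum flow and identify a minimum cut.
Max flow = 5, Min cut edges: (0,1)

Maximum flow: 5
Minimum cut: (0,1)
Partition: S = [0], T = [1, 2, 3, 4, 5]

Max-flow min-cut theorem verified: both equal 5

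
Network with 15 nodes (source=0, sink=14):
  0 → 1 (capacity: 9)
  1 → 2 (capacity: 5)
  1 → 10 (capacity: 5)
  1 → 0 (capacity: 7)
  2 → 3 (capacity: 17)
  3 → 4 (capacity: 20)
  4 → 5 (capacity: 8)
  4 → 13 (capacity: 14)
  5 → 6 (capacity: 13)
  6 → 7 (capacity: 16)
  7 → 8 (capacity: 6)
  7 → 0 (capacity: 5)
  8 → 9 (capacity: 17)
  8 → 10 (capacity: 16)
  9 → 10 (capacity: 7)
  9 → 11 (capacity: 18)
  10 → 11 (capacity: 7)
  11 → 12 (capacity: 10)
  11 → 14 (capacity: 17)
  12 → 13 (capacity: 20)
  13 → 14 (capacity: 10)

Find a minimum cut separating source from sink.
Min cut value = 9, edges: (0,1)

Min cut value: 9
Partition: S = [0], T = [1, 2, 3, 4, 5, 6, 7, 8, 9, 10, 11, 12, 13, 14]
Cut edges: (0,1)

By max-flow min-cut theorem, max flow = min cut = 9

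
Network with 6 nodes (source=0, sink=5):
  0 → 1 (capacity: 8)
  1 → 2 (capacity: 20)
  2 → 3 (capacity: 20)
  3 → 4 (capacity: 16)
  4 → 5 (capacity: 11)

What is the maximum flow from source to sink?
Maximum flow = 8

Max flow: 8

Flow assignment:
  0 → 1: 8/8
  1 → 2: 8/20
  2 → 3: 8/20
  3 → 4: 8/16
  4 → 5: 8/11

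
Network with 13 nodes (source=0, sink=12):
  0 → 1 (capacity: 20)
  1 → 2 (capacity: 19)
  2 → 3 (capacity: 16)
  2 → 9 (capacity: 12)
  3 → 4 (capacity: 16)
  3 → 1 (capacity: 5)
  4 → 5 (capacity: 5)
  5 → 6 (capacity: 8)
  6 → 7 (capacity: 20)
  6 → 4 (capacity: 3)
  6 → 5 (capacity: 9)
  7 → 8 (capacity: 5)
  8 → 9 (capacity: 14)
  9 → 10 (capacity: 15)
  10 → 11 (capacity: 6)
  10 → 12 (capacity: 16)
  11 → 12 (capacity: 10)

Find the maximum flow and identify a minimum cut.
Max flow = 15, Min cut edges: (9,10)

Maximum flow: 15
Minimum cut: (9,10)
Partition: S = [0, 1, 2, 3, 4, 5, 6, 7, 8, 9], T = [10, 11, 12]

Max-flow min-cut theorem verified: both equal 15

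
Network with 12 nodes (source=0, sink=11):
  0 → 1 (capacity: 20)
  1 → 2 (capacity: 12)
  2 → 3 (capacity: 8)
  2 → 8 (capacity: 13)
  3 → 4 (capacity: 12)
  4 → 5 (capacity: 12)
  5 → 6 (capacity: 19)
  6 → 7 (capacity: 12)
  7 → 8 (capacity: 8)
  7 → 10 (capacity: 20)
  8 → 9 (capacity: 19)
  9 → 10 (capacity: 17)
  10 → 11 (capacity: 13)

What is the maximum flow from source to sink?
Maximum flow = 12

Max flow: 12

Flow assignment:
  0 → 1: 12/20
  1 → 2: 12/12
  2 → 8: 12/13
  8 → 9: 12/19
  9 → 10: 12/17
  10 → 11: 12/13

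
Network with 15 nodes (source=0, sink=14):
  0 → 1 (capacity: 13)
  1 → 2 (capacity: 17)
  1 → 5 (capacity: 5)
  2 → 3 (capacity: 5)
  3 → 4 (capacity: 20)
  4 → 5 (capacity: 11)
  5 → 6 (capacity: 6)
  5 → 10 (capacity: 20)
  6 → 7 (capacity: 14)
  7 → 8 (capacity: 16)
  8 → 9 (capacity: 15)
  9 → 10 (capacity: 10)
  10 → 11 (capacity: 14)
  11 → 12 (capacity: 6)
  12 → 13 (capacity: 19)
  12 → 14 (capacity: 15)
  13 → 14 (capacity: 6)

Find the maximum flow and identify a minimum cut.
Max flow = 6, Min cut edges: (11,12)

Maximum flow: 6
Minimum cut: (11,12)
Partition: S = [0, 1, 2, 3, 4, 5, 6, 7, 8, 9, 10, 11], T = [12, 13, 14]

Max-flow min-cut theorem verified: both equal 6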